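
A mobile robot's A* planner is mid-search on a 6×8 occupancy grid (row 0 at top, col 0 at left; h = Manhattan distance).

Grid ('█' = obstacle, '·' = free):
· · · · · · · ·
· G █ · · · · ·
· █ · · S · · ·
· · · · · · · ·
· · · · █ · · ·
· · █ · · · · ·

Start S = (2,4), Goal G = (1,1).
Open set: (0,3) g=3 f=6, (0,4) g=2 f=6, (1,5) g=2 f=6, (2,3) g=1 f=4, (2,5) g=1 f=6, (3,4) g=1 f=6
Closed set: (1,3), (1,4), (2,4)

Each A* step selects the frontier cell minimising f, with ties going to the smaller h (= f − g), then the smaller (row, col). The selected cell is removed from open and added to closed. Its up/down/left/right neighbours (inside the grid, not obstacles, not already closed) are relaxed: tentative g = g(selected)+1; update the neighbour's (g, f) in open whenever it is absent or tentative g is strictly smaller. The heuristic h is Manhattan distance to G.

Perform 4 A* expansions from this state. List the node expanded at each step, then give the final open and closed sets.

step 1: expand (2,3) (f=4, h=3) → closed; open now [(0,3) g=3 f=6, (0,4) g=2 f=6, (1,5) g=2 f=6, (2,2) g=2 f=4, (2,5) g=1 f=6, (3,3) g=2 f=6, (3,4) g=1 f=6]
step 2: expand (2,2) (f=4, h=2) → closed; open now [(0,3) g=3 f=6, (0,4) g=2 f=6, (1,5) g=2 f=6, (2,5) g=1 f=6, (3,2) g=3 f=6, (3,3) g=2 f=6, (3,4) g=1 f=6]
step 3: expand (0,3) (f=6, h=3) → closed; open now [(0,2) g=4 f=6, (0,4) g=2 f=6, (1,5) g=2 f=6, (2,5) g=1 f=6, (3,2) g=3 f=6, (3,3) g=2 f=6, (3,4) g=1 f=6]
step 4: expand (0,2) (f=6, h=2) → closed; open now [(0,1) g=5 f=6, (0,4) g=2 f=6, (1,5) g=2 f=6, (2,5) g=1 f=6, (3,2) g=3 f=6, (3,3) g=2 f=6, (3,4) g=1 f=6]

order=[(2,3) → (2,2) → (0,3) → (0,2)]; open=[(0,1) g=5 f=6, (0,4) g=2 f=6, (1,5) g=2 f=6, (2,5) g=1 f=6, (3,2) g=3 f=6, (3,3) g=2 f=6, (3,4) g=1 f=6]; closed=[(0,2), (0,3), (1,3), (1,4), (2,2), (2,3), (2,4)]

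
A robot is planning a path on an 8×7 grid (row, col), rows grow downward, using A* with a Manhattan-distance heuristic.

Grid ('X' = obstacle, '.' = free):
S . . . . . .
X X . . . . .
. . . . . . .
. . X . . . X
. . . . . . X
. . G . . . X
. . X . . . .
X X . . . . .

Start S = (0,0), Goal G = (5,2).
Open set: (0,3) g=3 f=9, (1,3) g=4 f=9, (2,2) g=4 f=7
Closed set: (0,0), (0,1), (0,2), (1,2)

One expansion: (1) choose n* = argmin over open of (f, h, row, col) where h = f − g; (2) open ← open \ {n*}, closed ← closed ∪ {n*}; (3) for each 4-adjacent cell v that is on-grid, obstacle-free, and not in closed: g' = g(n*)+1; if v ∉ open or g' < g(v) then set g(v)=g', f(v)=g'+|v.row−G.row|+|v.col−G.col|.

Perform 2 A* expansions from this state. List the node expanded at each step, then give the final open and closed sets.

step 1: expand (2,2) (f=7, h=3) → closed; open now [(0,3) g=3 f=9, (1,3) g=4 f=9, (2,1) g=5 f=9, (2,3) g=5 f=9]
step 2: expand (2,1) (f=9, h=4) → closed; open now [(0,3) g=3 f=9, (1,3) g=4 f=9, (2,0) g=6 f=11, (2,3) g=5 f=9, (3,1) g=6 f=9]

order=[(2,2) → (2,1)]; open=[(0,3) g=3 f=9, (1,3) g=4 f=9, (2,0) g=6 f=11, (2,3) g=5 f=9, (3,1) g=6 f=9]; closed=[(0,0), (0,1), (0,2), (1,2), (2,1), (2,2)]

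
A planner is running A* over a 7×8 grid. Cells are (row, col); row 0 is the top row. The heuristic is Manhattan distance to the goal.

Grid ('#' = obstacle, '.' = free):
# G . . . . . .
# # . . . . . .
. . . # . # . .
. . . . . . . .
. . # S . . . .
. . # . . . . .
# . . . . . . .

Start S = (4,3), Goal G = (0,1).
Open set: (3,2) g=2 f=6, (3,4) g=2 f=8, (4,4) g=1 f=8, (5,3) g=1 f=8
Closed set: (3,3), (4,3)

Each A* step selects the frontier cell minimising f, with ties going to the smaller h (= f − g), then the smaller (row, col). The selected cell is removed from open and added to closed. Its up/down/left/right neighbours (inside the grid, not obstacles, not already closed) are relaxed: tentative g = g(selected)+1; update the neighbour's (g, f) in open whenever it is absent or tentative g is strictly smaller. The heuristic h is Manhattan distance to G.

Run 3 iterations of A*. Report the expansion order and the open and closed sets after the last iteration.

order=[(3,2) → (2,2) → (1,2)]; open=[(0,2) g=5 f=6, (1,3) g=5 f=8, (2,1) g=4 f=6, (3,1) g=3 f=6, (3,4) g=2 f=8, (4,4) g=1 f=8, (5,3) g=1 f=8]; closed=[(1,2), (2,2), (3,2), (3,3), (4,3)]

step 1: expand (3,2) (f=6, h=4) → closed; open now [(2,2) g=3 f=6, (3,1) g=3 f=6, (3,4) g=2 f=8, (4,4) g=1 f=8, (5,3) g=1 f=8]
step 2: expand (2,2) (f=6, h=3) → closed; open now [(1,2) g=4 f=6, (2,1) g=4 f=6, (3,1) g=3 f=6, (3,4) g=2 f=8, (4,4) g=1 f=8, (5,3) g=1 f=8]
step 3: expand (1,2) (f=6, h=2) → closed; open now [(0,2) g=5 f=6, (1,3) g=5 f=8, (2,1) g=4 f=6, (3,1) g=3 f=6, (3,4) g=2 f=8, (4,4) g=1 f=8, (5,3) g=1 f=8]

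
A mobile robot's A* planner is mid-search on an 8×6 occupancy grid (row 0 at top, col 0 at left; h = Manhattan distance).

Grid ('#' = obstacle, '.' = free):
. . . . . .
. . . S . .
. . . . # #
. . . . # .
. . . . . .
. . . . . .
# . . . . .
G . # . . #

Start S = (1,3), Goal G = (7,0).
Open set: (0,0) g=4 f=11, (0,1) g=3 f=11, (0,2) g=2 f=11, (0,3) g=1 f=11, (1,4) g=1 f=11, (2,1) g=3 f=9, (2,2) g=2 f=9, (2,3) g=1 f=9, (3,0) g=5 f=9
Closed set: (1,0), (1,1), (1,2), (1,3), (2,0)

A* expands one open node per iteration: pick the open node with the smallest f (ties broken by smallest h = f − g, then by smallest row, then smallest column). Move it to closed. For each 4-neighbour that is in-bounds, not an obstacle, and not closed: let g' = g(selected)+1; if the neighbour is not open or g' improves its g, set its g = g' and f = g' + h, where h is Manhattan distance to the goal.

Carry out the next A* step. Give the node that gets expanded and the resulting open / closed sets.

expanded=(3,0); open=[(0,0) g=4 f=11, (0,1) g=3 f=11, (0,2) g=2 f=11, (0,3) g=1 f=11, (1,4) g=1 f=11, (2,1) g=3 f=9, (2,2) g=2 f=9, (2,3) g=1 f=9, (3,1) g=6 f=11, (4,0) g=6 f=9]; closed=[(1,0), (1,1), (1,2), (1,3), (2,0), (3,0)]

step 1: expand (3,0) (f=9, h=4) → closed; open now [(0,0) g=4 f=11, (0,1) g=3 f=11, (0,2) g=2 f=11, (0,3) g=1 f=11, (1,4) g=1 f=11, (2,1) g=3 f=9, (2,2) g=2 f=9, (2,3) g=1 f=9, (3,1) g=6 f=11, (4,0) g=6 f=9]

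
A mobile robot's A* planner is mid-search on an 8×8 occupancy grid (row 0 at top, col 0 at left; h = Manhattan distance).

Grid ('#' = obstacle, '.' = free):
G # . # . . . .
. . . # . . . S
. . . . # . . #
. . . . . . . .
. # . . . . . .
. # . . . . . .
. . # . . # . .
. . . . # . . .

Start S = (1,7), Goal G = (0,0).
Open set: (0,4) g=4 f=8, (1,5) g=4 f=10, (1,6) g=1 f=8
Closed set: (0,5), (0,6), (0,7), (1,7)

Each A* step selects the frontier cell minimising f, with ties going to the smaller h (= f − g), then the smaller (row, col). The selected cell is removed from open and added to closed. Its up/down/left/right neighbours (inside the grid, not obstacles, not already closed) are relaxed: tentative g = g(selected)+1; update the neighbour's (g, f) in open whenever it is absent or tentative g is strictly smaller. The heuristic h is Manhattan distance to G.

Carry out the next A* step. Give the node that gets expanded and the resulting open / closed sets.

expanded=(0,4); open=[(1,4) g=5 f=10, (1,5) g=4 f=10, (1,6) g=1 f=8]; closed=[(0,4), (0,5), (0,6), (0,7), (1,7)]

step 1: expand (0,4) (f=8, h=4) → closed; open now [(1,4) g=5 f=10, (1,5) g=4 f=10, (1,6) g=1 f=8]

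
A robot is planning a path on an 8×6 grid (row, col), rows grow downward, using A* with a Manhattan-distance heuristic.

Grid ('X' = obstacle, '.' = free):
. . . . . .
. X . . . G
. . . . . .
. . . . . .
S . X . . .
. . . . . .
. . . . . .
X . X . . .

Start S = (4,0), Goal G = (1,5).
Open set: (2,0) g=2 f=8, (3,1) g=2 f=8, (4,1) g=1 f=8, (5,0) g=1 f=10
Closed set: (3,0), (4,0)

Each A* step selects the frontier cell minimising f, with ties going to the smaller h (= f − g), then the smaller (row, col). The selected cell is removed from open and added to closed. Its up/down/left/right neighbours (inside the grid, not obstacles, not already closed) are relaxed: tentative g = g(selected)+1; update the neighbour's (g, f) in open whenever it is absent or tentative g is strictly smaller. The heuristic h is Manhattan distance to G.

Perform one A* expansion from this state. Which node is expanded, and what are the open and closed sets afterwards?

step 1: expand (2,0) (f=8, h=6) → closed; open now [(1,0) g=3 f=8, (2,1) g=3 f=8, (3,1) g=2 f=8, (4,1) g=1 f=8, (5,0) g=1 f=10]

expanded=(2,0); open=[(1,0) g=3 f=8, (2,1) g=3 f=8, (3,1) g=2 f=8, (4,1) g=1 f=8, (5,0) g=1 f=10]; closed=[(2,0), (3,0), (4,0)]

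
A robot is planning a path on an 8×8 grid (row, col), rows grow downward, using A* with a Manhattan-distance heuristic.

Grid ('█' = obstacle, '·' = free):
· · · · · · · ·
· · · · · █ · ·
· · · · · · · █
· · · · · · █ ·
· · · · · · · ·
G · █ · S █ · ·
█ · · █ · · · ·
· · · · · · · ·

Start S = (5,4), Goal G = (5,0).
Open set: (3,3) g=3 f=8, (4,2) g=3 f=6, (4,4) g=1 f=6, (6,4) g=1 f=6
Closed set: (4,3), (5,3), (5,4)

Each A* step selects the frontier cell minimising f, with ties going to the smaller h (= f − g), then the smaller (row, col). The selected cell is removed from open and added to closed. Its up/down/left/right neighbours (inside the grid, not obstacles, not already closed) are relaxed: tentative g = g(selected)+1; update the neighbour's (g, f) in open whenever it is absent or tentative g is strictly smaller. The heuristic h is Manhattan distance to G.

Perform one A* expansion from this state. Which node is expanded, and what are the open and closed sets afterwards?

step 1: expand (4,2) (f=6, h=3) → closed; open now [(3,2) g=4 f=8, (3,3) g=3 f=8, (4,1) g=4 f=6, (4,4) g=1 f=6, (6,4) g=1 f=6]

expanded=(4,2); open=[(3,2) g=4 f=8, (3,3) g=3 f=8, (4,1) g=4 f=6, (4,4) g=1 f=6, (6,4) g=1 f=6]; closed=[(4,2), (4,3), (5,3), (5,4)]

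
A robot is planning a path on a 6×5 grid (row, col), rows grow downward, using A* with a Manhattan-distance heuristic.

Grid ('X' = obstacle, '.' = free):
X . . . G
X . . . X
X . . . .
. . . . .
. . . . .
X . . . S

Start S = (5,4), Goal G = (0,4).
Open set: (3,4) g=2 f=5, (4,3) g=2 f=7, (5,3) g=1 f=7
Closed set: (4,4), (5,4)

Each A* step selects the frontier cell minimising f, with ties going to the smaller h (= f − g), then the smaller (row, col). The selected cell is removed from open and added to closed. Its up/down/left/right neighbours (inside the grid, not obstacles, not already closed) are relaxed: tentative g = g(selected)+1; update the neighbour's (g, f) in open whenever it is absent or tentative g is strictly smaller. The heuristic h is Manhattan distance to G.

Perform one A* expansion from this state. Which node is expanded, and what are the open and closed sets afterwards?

expanded=(3,4); open=[(2,4) g=3 f=5, (3,3) g=3 f=7, (4,3) g=2 f=7, (5,3) g=1 f=7]; closed=[(3,4), (4,4), (5,4)]

step 1: expand (3,4) (f=5, h=3) → closed; open now [(2,4) g=3 f=5, (3,3) g=3 f=7, (4,3) g=2 f=7, (5,3) g=1 f=7]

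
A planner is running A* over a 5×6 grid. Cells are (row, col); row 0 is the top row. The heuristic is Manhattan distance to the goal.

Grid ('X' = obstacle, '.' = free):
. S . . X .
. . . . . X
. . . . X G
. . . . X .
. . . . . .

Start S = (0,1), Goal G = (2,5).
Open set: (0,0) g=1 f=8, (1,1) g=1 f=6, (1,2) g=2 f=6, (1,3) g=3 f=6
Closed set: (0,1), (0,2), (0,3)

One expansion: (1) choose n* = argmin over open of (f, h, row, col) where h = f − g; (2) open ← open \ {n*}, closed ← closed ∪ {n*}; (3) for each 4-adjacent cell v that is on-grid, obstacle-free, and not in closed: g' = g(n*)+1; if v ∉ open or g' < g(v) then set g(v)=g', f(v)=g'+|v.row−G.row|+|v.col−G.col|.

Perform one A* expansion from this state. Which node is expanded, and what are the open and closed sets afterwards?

expanded=(1,3); open=[(0,0) g=1 f=8, (1,1) g=1 f=6, (1,2) g=2 f=6, (1,4) g=4 f=6, (2,3) g=4 f=6]; closed=[(0,1), (0,2), (0,3), (1,3)]

step 1: expand (1,3) (f=6, h=3) → closed; open now [(0,0) g=1 f=8, (1,1) g=1 f=6, (1,2) g=2 f=6, (1,4) g=4 f=6, (2,3) g=4 f=6]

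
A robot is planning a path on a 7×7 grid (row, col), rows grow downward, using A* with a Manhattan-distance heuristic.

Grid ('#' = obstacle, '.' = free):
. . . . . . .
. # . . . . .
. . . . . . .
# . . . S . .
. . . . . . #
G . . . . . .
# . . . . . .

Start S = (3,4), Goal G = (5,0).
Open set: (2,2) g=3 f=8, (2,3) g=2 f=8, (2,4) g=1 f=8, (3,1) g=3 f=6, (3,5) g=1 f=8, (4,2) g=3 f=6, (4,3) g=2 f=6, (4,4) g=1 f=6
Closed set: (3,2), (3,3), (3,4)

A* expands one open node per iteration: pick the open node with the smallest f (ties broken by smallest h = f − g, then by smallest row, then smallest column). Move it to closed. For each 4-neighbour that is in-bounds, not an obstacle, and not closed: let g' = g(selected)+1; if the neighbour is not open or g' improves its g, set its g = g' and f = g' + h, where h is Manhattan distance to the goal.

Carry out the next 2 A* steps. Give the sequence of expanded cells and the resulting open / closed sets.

step 1: expand (3,1) (f=6, h=3) → closed; open now [(2,1) g=4 f=8, (2,2) g=3 f=8, (2,3) g=2 f=8, (2,4) g=1 f=8, (3,5) g=1 f=8, (4,1) g=4 f=6, (4,2) g=3 f=6, (4,3) g=2 f=6, (4,4) g=1 f=6]
step 2: expand (4,1) (f=6, h=2) → closed; open now [(2,1) g=4 f=8, (2,2) g=3 f=8, (2,3) g=2 f=8, (2,4) g=1 f=8, (3,5) g=1 f=8, (4,0) g=5 f=6, (4,2) g=3 f=6, (4,3) g=2 f=6, (4,4) g=1 f=6, (5,1) g=5 f=6]

order=[(3,1) → (4,1)]; open=[(2,1) g=4 f=8, (2,2) g=3 f=8, (2,3) g=2 f=8, (2,4) g=1 f=8, (3,5) g=1 f=8, (4,0) g=5 f=6, (4,2) g=3 f=6, (4,3) g=2 f=6, (4,4) g=1 f=6, (5,1) g=5 f=6]; closed=[(3,1), (3,2), (3,3), (3,4), (4,1)]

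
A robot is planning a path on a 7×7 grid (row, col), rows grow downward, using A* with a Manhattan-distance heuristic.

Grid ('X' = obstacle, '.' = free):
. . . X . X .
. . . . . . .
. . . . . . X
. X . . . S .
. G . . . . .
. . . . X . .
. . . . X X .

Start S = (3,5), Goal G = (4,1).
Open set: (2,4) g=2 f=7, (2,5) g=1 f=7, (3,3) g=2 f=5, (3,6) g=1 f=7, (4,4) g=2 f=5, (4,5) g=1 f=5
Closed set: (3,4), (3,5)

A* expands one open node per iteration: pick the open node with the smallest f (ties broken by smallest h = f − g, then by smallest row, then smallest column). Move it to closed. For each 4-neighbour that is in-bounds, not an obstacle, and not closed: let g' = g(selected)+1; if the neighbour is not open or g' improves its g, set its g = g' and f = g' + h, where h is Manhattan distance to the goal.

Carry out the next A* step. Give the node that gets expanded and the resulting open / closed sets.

expanded=(3,3); open=[(2,3) g=3 f=7, (2,4) g=2 f=7, (2,5) g=1 f=7, (3,2) g=3 f=5, (3,6) g=1 f=7, (4,3) g=3 f=5, (4,4) g=2 f=5, (4,5) g=1 f=5]; closed=[(3,3), (3,4), (3,5)]

step 1: expand (3,3) (f=5, h=3) → closed; open now [(2,3) g=3 f=7, (2,4) g=2 f=7, (2,5) g=1 f=7, (3,2) g=3 f=5, (3,6) g=1 f=7, (4,3) g=3 f=5, (4,4) g=2 f=5, (4,5) g=1 f=5]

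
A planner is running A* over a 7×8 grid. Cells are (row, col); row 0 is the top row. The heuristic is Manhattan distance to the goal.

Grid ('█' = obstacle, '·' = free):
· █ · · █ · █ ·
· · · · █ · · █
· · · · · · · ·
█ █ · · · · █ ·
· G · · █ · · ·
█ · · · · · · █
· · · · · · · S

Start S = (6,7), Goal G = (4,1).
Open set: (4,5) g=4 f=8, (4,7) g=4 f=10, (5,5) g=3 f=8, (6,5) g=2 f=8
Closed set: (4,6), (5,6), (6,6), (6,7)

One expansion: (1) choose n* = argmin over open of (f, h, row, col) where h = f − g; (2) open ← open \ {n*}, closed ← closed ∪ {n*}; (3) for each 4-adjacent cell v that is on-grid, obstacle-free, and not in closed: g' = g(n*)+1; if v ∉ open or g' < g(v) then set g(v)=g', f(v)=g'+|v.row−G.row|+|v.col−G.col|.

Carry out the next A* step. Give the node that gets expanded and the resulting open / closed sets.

step 1: expand (4,5) (f=8, h=4) → closed; open now [(3,5) g=5 f=10, (4,7) g=4 f=10, (5,5) g=3 f=8, (6,5) g=2 f=8]

expanded=(4,5); open=[(3,5) g=5 f=10, (4,7) g=4 f=10, (5,5) g=3 f=8, (6,5) g=2 f=8]; closed=[(4,5), (4,6), (5,6), (6,6), (6,7)]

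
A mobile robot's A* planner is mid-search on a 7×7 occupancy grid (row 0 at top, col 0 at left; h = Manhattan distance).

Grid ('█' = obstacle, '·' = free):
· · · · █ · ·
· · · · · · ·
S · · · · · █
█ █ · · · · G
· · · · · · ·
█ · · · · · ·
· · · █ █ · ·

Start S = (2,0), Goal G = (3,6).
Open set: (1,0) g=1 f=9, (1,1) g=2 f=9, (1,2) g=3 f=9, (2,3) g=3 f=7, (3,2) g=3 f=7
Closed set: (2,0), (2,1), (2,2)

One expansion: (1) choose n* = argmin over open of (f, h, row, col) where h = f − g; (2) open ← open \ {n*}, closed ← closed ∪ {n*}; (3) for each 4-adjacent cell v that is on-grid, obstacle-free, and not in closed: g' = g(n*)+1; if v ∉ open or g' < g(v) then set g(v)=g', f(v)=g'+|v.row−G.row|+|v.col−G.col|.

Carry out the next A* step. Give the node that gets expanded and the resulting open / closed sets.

step 1: expand (2,3) (f=7, h=4) → closed; open now [(1,0) g=1 f=9, (1,1) g=2 f=9, (1,2) g=3 f=9, (1,3) g=4 f=9, (2,4) g=4 f=7, (3,2) g=3 f=7, (3,3) g=4 f=7]

expanded=(2,3); open=[(1,0) g=1 f=9, (1,1) g=2 f=9, (1,2) g=3 f=9, (1,3) g=4 f=9, (2,4) g=4 f=7, (3,2) g=3 f=7, (3,3) g=4 f=7]; closed=[(2,0), (2,1), (2,2), (2,3)]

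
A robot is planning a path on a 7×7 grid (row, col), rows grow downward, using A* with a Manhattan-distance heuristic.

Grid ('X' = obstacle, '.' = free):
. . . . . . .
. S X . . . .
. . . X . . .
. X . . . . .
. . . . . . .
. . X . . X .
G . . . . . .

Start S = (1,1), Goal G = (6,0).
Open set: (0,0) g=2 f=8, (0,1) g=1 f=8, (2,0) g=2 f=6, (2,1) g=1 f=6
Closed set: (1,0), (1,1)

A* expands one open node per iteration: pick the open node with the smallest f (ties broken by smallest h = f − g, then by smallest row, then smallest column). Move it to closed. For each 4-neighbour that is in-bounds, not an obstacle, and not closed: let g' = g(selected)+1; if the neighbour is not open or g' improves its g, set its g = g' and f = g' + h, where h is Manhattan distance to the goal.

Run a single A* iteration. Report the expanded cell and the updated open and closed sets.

expanded=(2,0); open=[(0,0) g=2 f=8, (0,1) g=1 f=8, (2,1) g=1 f=6, (3,0) g=3 f=6]; closed=[(1,0), (1,1), (2,0)]

step 1: expand (2,0) (f=6, h=4) → closed; open now [(0,0) g=2 f=8, (0,1) g=1 f=8, (2,1) g=1 f=6, (3,0) g=3 f=6]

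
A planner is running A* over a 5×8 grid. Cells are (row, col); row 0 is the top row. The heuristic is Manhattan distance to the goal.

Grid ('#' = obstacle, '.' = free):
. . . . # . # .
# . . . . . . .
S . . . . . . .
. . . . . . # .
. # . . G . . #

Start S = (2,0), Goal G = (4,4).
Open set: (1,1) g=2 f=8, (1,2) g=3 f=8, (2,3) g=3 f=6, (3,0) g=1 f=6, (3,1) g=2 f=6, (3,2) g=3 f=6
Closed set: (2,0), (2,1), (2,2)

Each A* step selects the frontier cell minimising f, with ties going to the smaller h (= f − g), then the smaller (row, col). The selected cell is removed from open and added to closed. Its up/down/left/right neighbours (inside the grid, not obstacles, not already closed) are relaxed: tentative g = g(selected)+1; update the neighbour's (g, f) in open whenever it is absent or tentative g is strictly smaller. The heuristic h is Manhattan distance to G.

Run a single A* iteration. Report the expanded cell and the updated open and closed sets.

expanded=(2,3); open=[(1,1) g=2 f=8, (1,2) g=3 f=8, (1,3) g=4 f=8, (2,4) g=4 f=6, (3,0) g=1 f=6, (3,1) g=2 f=6, (3,2) g=3 f=6, (3,3) g=4 f=6]; closed=[(2,0), (2,1), (2,2), (2,3)]

step 1: expand (2,3) (f=6, h=3) → closed; open now [(1,1) g=2 f=8, (1,2) g=3 f=8, (1,3) g=4 f=8, (2,4) g=4 f=6, (3,0) g=1 f=6, (3,1) g=2 f=6, (3,2) g=3 f=6, (3,3) g=4 f=6]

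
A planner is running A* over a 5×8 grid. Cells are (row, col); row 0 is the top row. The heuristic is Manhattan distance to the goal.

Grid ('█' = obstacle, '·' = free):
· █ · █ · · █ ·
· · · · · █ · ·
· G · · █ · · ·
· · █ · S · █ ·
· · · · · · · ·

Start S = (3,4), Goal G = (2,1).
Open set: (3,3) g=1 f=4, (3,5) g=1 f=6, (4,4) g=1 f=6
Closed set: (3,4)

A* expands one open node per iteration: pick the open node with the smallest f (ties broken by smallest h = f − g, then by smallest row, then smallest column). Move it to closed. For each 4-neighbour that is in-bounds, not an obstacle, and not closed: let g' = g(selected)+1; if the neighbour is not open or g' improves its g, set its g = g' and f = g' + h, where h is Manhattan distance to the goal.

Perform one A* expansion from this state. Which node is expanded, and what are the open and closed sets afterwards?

expanded=(3,3); open=[(2,3) g=2 f=4, (3,5) g=1 f=6, (4,3) g=2 f=6, (4,4) g=1 f=6]; closed=[(3,3), (3,4)]

step 1: expand (3,3) (f=4, h=3) → closed; open now [(2,3) g=2 f=4, (3,5) g=1 f=6, (4,3) g=2 f=6, (4,4) g=1 f=6]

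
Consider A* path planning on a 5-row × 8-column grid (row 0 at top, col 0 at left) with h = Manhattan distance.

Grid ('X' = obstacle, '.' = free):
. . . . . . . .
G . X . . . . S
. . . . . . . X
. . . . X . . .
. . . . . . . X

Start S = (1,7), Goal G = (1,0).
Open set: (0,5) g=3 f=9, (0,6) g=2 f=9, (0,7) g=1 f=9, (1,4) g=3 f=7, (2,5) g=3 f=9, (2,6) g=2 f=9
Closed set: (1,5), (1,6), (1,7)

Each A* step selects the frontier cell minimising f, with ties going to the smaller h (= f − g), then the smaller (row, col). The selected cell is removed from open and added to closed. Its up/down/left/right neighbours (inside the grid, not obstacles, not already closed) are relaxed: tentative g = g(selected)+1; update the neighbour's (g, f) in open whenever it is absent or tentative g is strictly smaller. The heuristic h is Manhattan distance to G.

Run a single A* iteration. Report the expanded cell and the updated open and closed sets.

expanded=(1,4); open=[(0,4) g=4 f=9, (0,5) g=3 f=9, (0,6) g=2 f=9, (0,7) g=1 f=9, (1,3) g=4 f=7, (2,4) g=4 f=9, (2,5) g=3 f=9, (2,6) g=2 f=9]; closed=[(1,4), (1,5), (1,6), (1,7)]

step 1: expand (1,4) (f=7, h=4) → closed; open now [(0,4) g=4 f=9, (0,5) g=3 f=9, (0,6) g=2 f=9, (0,7) g=1 f=9, (1,3) g=4 f=7, (2,4) g=4 f=9, (2,5) g=3 f=9, (2,6) g=2 f=9]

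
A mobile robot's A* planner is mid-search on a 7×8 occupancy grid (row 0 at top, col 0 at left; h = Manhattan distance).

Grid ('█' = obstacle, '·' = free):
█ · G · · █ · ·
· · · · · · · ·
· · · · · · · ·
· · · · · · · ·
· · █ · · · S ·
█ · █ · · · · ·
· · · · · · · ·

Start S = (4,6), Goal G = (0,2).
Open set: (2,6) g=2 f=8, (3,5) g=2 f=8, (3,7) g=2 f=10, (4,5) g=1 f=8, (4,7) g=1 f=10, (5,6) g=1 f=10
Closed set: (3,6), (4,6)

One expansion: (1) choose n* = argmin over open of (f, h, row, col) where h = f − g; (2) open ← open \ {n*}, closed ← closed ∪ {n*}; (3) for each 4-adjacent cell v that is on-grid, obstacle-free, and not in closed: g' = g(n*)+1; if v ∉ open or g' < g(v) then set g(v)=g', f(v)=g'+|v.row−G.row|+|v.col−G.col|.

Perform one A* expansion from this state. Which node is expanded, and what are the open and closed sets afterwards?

step 1: expand (2,6) (f=8, h=6) → closed; open now [(1,6) g=3 f=8, (2,5) g=3 f=8, (2,7) g=3 f=10, (3,5) g=2 f=8, (3,7) g=2 f=10, (4,5) g=1 f=8, (4,7) g=1 f=10, (5,6) g=1 f=10]

expanded=(2,6); open=[(1,6) g=3 f=8, (2,5) g=3 f=8, (2,7) g=3 f=10, (3,5) g=2 f=8, (3,7) g=2 f=10, (4,5) g=1 f=8, (4,7) g=1 f=10, (5,6) g=1 f=10]; closed=[(2,6), (3,6), (4,6)]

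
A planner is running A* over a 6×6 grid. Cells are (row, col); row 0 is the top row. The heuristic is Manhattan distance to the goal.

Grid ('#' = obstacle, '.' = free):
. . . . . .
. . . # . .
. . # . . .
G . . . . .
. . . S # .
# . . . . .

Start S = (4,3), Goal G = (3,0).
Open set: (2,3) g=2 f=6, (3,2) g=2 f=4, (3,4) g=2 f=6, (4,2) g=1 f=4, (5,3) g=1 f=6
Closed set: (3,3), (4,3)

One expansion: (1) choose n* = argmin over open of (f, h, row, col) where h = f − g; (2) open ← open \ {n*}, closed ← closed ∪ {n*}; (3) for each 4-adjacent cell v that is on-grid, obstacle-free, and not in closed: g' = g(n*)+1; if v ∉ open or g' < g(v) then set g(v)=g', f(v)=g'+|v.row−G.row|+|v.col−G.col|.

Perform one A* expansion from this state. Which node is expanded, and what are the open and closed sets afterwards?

step 1: expand (3,2) (f=4, h=2) → closed; open now [(2,3) g=2 f=6, (3,1) g=3 f=4, (3,4) g=2 f=6, (4,2) g=1 f=4, (5,3) g=1 f=6]

expanded=(3,2); open=[(2,3) g=2 f=6, (3,1) g=3 f=4, (3,4) g=2 f=6, (4,2) g=1 f=4, (5,3) g=1 f=6]; closed=[(3,2), (3,3), (4,3)]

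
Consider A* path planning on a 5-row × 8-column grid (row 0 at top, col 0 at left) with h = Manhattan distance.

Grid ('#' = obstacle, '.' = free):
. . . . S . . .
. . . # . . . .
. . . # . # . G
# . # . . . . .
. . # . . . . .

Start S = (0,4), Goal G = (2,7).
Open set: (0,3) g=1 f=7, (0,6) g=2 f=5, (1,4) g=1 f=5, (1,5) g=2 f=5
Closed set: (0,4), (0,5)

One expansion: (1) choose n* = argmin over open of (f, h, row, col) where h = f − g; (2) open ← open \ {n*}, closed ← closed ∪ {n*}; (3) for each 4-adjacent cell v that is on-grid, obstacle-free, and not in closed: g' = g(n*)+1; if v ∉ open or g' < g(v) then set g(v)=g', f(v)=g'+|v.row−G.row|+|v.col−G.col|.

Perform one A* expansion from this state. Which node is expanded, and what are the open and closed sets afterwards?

step 1: expand (0,6) (f=5, h=3) → closed; open now [(0,3) g=1 f=7, (0,7) g=3 f=5, (1,4) g=1 f=5, (1,5) g=2 f=5, (1,6) g=3 f=5]

expanded=(0,6); open=[(0,3) g=1 f=7, (0,7) g=3 f=5, (1,4) g=1 f=5, (1,5) g=2 f=5, (1,6) g=3 f=5]; closed=[(0,4), (0,5), (0,6)]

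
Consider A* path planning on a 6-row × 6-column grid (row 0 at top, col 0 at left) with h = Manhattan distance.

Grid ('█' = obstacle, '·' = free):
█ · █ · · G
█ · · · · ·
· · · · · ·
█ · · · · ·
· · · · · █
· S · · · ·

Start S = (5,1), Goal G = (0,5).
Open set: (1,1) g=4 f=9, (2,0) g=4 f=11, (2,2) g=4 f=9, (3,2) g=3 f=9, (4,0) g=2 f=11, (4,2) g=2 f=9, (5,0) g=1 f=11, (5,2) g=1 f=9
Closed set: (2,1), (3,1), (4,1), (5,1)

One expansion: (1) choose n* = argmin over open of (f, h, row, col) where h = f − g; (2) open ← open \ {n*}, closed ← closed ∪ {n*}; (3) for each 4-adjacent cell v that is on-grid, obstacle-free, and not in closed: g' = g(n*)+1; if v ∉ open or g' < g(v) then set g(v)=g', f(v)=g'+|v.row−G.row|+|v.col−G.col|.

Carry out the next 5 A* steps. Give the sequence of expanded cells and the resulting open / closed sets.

step 1: expand (1,1) (f=9, h=5) → closed; open now [(0,1) g=5 f=9, (1,2) g=5 f=9, (2,0) g=4 f=11, (2,2) g=4 f=9, (3,2) g=3 f=9, (4,0) g=2 f=11, (4,2) g=2 f=9, (5,0) g=1 f=11, (5,2) g=1 f=9]
step 2: expand (0,1) (f=9, h=4) → closed; open now [(1,2) g=5 f=9, (2,0) g=4 f=11, (2,2) g=4 f=9, (3,2) g=3 f=9, (4,0) g=2 f=11, (4,2) g=2 f=9, (5,0) g=1 f=11, (5,2) g=1 f=9]
step 3: expand (1,2) (f=9, h=4) → closed; open now [(1,3) g=6 f=9, (2,0) g=4 f=11, (2,2) g=4 f=9, (3,2) g=3 f=9, (4,0) g=2 f=11, (4,2) g=2 f=9, (5,0) g=1 f=11, (5,2) g=1 f=9]
step 4: expand (1,3) (f=9, h=3) → closed; open now [(0,3) g=7 f=9, (1,4) g=7 f=9, (2,0) g=4 f=11, (2,2) g=4 f=9, (2,3) g=7 f=11, (3,2) g=3 f=9, (4,0) g=2 f=11, (4,2) g=2 f=9, (5,0) g=1 f=11, (5,2) g=1 f=9]
step 5: expand (0,3) (f=9, h=2) → closed; open now [(0,4) g=8 f=9, (1,4) g=7 f=9, (2,0) g=4 f=11, (2,2) g=4 f=9, (2,3) g=7 f=11, (3,2) g=3 f=9, (4,0) g=2 f=11, (4,2) g=2 f=9, (5,0) g=1 f=11, (5,2) g=1 f=9]

order=[(1,1) → (0,1) → (1,2) → (1,3) → (0,3)]; open=[(0,4) g=8 f=9, (1,4) g=7 f=9, (2,0) g=4 f=11, (2,2) g=4 f=9, (2,3) g=7 f=11, (3,2) g=3 f=9, (4,0) g=2 f=11, (4,2) g=2 f=9, (5,0) g=1 f=11, (5,2) g=1 f=9]; closed=[(0,1), (0,3), (1,1), (1,2), (1,3), (2,1), (3,1), (4,1), (5,1)]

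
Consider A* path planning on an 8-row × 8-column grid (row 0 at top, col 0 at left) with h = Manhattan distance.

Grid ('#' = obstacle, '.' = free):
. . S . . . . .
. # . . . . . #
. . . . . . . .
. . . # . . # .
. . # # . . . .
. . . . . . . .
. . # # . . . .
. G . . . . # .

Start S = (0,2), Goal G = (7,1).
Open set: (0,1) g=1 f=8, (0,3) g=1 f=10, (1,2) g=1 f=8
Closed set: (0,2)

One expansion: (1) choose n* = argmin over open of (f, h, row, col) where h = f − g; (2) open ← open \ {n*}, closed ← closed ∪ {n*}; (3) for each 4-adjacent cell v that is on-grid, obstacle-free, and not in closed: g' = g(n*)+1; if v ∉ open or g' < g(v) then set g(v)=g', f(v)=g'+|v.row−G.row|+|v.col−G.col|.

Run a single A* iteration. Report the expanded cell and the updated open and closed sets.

step 1: expand (0,1) (f=8, h=7) → closed; open now [(0,0) g=2 f=10, (0,3) g=1 f=10, (1,2) g=1 f=8]

expanded=(0,1); open=[(0,0) g=2 f=10, (0,3) g=1 f=10, (1,2) g=1 f=8]; closed=[(0,1), (0,2)]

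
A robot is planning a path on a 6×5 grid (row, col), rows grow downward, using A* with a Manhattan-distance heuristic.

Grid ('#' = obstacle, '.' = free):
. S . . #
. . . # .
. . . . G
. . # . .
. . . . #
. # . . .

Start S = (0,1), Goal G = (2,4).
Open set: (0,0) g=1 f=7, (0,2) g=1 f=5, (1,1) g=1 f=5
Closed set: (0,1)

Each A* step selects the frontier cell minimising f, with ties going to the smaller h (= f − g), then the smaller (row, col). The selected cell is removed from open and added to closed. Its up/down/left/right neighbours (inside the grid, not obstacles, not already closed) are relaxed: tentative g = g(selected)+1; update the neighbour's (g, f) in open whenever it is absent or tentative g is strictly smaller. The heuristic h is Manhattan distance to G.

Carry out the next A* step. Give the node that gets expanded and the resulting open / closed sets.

step 1: expand (0,2) (f=5, h=4) → closed; open now [(0,0) g=1 f=7, (0,3) g=2 f=5, (1,1) g=1 f=5, (1,2) g=2 f=5]

expanded=(0,2); open=[(0,0) g=1 f=7, (0,3) g=2 f=5, (1,1) g=1 f=5, (1,2) g=2 f=5]; closed=[(0,1), (0,2)]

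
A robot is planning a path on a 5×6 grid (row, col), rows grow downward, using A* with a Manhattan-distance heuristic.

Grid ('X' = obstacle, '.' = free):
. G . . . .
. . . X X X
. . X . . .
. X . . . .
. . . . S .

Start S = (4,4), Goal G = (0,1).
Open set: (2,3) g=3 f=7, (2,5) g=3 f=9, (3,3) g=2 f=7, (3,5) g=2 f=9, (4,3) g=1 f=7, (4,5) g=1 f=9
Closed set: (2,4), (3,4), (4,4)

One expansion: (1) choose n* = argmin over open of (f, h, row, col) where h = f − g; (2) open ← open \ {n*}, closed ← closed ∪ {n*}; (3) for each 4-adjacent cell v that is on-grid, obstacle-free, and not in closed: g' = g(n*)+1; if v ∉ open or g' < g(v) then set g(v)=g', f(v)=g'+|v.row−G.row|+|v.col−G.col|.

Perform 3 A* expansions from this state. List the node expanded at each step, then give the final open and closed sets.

step 1: expand (2,3) (f=7, h=4) → closed; open now [(2,5) g=3 f=9, (3,3) g=2 f=7, (3,5) g=2 f=9, (4,3) g=1 f=7, (4,5) g=1 f=9]
step 2: expand (3,3) (f=7, h=5) → closed; open now [(2,5) g=3 f=9, (3,2) g=3 f=7, (3,5) g=2 f=9, (4,3) g=1 f=7, (4,5) g=1 f=9]
step 3: expand (3,2) (f=7, h=4) → closed; open now [(2,5) g=3 f=9, (3,5) g=2 f=9, (4,2) g=4 f=9, (4,3) g=1 f=7, (4,5) g=1 f=9]

order=[(2,3) → (3,3) → (3,2)]; open=[(2,5) g=3 f=9, (3,5) g=2 f=9, (4,2) g=4 f=9, (4,3) g=1 f=7, (4,5) g=1 f=9]; closed=[(2,3), (2,4), (3,2), (3,3), (3,4), (4,4)]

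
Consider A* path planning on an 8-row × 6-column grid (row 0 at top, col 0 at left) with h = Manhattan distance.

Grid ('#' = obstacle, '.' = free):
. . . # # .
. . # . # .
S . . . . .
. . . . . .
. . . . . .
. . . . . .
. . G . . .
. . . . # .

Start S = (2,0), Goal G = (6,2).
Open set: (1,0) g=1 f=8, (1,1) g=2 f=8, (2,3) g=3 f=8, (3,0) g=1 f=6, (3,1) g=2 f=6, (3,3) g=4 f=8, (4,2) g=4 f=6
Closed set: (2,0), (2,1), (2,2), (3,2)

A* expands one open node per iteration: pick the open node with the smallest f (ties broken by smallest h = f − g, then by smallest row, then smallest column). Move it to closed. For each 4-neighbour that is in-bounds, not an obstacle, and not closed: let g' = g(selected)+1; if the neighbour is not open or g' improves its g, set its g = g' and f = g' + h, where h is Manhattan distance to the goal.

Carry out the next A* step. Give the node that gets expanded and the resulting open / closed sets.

step 1: expand (4,2) (f=6, h=2) → closed; open now [(1,0) g=1 f=8, (1,1) g=2 f=8, (2,3) g=3 f=8, (3,0) g=1 f=6, (3,1) g=2 f=6, (3,3) g=4 f=8, (4,1) g=5 f=8, (4,3) g=5 f=8, (5,2) g=5 f=6]

expanded=(4,2); open=[(1,0) g=1 f=8, (1,1) g=2 f=8, (2,3) g=3 f=8, (3,0) g=1 f=6, (3,1) g=2 f=6, (3,3) g=4 f=8, (4,1) g=5 f=8, (4,3) g=5 f=8, (5,2) g=5 f=6]; closed=[(2,0), (2,1), (2,2), (3,2), (4,2)]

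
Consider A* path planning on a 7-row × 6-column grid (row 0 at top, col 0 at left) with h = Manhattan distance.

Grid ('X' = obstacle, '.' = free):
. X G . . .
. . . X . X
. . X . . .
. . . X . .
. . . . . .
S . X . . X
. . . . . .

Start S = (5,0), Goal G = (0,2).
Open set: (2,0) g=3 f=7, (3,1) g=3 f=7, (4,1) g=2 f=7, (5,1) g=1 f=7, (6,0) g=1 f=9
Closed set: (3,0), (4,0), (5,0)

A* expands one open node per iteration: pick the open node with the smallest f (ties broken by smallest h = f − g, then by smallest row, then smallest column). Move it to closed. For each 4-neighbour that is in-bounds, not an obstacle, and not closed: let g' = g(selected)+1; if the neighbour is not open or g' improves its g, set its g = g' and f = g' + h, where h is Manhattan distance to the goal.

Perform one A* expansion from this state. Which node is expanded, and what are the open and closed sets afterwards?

step 1: expand (2,0) (f=7, h=4) → closed; open now [(1,0) g=4 f=7, (2,1) g=4 f=7, (3,1) g=3 f=7, (4,1) g=2 f=7, (5,1) g=1 f=7, (6,0) g=1 f=9]

expanded=(2,0); open=[(1,0) g=4 f=7, (2,1) g=4 f=7, (3,1) g=3 f=7, (4,1) g=2 f=7, (5,1) g=1 f=7, (6,0) g=1 f=9]; closed=[(2,0), (3,0), (4,0), (5,0)]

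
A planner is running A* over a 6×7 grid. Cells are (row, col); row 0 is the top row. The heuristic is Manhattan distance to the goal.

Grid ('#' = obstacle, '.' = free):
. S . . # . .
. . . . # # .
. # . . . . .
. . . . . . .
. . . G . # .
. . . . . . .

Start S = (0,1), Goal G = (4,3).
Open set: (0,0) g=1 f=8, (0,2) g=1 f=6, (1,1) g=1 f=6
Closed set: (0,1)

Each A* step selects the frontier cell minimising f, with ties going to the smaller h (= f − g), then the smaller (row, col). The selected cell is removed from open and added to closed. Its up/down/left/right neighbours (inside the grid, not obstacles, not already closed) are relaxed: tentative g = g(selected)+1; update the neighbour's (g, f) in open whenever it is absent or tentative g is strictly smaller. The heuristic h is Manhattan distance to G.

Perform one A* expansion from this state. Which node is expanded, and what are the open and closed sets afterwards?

step 1: expand (0,2) (f=6, h=5) → closed; open now [(0,0) g=1 f=8, (0,3) g=2 f=6, (1,1) g=1 f=6, (1,2) g=2 f=6]

expanded=(0,2); open=[(0,0) g=1 f=8, (0,3) g=2 f=6, (1,1) g=1 f=6, (1,2) g=2 f=6]; closed=[(0,1), (0,2)]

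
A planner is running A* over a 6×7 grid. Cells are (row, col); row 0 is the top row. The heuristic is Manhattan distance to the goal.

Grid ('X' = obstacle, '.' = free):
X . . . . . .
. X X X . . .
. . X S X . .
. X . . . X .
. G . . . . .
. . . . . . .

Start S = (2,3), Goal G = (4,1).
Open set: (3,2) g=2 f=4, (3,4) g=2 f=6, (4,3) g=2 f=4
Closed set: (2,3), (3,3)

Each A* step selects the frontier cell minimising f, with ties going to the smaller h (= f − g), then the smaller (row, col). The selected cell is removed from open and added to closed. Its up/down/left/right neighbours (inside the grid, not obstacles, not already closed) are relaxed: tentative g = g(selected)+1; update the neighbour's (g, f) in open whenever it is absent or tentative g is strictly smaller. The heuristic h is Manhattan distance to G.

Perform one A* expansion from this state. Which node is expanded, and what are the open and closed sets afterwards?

step 1: expand (3,2) (f=4, h=2) → closed; open now [(3,4) g=2 f=6, (4,2) g=3 f=4, (4,3) g=2 f=4]

expanded=(3,2); open=[(3,4) g=2 f=6, (4,2) g=3 f=4, (4,3) g=2 f=4]; closed=[(2,3), (3,2), (3,3)]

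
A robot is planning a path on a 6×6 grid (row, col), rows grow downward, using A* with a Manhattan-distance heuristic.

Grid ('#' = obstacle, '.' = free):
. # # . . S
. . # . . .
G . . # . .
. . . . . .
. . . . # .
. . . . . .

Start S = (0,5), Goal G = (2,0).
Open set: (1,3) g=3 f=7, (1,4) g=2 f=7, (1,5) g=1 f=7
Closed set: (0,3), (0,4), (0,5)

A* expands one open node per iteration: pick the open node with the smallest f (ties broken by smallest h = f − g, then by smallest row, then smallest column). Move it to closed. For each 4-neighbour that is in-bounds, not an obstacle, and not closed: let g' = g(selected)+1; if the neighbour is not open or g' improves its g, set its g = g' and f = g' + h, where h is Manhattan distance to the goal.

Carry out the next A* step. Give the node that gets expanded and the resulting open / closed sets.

expanded=(1,3); open=[(1,4) g=2 f=7, (1,5) g=1 f=7]; closed=[(0,3), (0,4), (0,5), (1,3)]

step 1: expand (1,3) (f=7, h=4) → closed; open now [(1,4) g=2 f=7, (1,5) g=1 f=7]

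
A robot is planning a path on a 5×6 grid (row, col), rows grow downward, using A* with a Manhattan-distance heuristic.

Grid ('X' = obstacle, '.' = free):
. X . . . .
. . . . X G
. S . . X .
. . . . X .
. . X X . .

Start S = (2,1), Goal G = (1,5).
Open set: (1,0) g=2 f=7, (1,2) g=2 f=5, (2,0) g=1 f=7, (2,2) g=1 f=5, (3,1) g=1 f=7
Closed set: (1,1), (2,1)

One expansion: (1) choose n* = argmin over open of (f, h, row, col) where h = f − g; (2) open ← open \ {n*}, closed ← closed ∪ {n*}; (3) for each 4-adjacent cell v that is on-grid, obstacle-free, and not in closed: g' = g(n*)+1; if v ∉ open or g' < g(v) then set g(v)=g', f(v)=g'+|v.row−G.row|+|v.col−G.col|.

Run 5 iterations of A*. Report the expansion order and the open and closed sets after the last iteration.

step 1: expand (1,2) (f=5, h=3) → closed; open now [(0,2) g=3 f=7, (1,0) g=2 f=7, (1,3) g=3 f=5, (2,0) g=1 f=7, (2,2) g=1 f=5, (3,1) g=1 f=7]
step 2: expand (1,3) (f=5, h=2) → closed; open now [(0,2) g=3 f=7, (0,3) g=4 f=7, (1,0) g=2 f=7, (2,0) g=1 f=7, (2,2) g=1 f=5, (2,3) g=4 f=7, (3,1) g=1 f=7]
step 3: expand (2,2) (f=5, h=4) → closed; open now [(0,2) g=3 f=7, (0,3) g=4 f=7, (1,0) g=2 f=7, (2,0) g=1 f=7, (2,3) g=2 f=5, (3,1) g=1 f=7, (3,2) g=2 f=7]
step 4: expand (2,3) (f=5, h=3) → closed; open now [(0,2) g=3 f=7, (0,3) g=4 f=7, (1,0) g=2 f=7, (2,0) g=1 f=7, (3,1) g=1 f=7, (3,2) g=2 f=7, (3,3) g=3 f=7]
step 5: expand (0,3) (f=7, h=3) → closed; open now [(0,2) g=3 f=7, (0,4) g=5 f=7, (1,0) g=2 f=7, (2,0) g=1 f=7, (3,1) g=1 f=7, (3,2) g=2 f=7, (3,3) g=3 f=7]

order=[(1,2) → (1,3) → (2,2) → (2,3) → (0,3)]; open=[(0,2) g=3 f=7, (0,4) g=5 f=7, (1,0) g=2 f=7, (2,0) g=1 f=7, (3,1) g=1 f=7, (3,2) g=2 f=7, (3,3) g=3 f=7]; closed=[(0,3), (1,1), (1,2), (1,3), (2,1), (2,2), (2,3)]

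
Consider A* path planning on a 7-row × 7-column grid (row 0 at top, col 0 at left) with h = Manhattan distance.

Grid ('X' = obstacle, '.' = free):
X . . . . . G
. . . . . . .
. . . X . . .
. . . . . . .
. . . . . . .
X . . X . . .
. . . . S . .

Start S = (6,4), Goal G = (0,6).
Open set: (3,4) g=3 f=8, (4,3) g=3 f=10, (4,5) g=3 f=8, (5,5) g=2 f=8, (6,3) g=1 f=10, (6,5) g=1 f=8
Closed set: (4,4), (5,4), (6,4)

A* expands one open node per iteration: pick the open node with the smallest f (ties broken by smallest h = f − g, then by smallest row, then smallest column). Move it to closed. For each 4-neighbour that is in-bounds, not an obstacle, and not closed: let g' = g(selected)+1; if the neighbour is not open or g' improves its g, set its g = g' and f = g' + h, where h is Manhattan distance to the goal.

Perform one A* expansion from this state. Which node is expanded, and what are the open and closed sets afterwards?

expanded=(3,4); open=[(2,4) g=4 f=8, (3,3) g=4 f=10, (3,5) g=4 f=8, (4,3) g=3 f=10, (4,5) g=3 f=8, (5,5) g=2 f=8, (6,3) g=1 f=10, (6,5) g=1 f=8]; closed=[(3,4), (4,4), (5,4), (6,4)]

step 1: expand (3,4) (f=8, h=5) → closed; open now [(2,4) g=4 f=8, (3,3) g=4 f=10, (3,5) g=4 f=8, (4,3) g=3 f=10, (4,5) g=3 f=8, (5,5) g=2 f=8, (6,3) g=1 f=10, (6,5) g=1 f=8]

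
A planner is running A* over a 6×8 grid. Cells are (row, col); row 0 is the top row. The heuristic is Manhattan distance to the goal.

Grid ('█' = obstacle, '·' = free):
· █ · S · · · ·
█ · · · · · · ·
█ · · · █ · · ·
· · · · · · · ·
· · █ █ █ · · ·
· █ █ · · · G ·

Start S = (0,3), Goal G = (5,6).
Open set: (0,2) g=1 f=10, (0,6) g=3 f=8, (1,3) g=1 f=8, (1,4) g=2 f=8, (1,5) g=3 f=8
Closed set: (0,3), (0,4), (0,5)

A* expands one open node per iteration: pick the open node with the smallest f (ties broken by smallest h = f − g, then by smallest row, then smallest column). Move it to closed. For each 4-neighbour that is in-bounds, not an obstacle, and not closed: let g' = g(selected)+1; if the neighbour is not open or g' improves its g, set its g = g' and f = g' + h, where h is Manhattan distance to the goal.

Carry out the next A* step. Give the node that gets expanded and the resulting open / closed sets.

expanded=(0,6); open=[(0,2) g=1 f=10, (0,7) g=4 f=10, (1,3) g=1 f=8, (1,4) g=2 f=8, (1,5) g=3 f=8, (1,6) g=4 f=8]; closed=[(0,3), (0,4), (0,5), (0,6)]

step 1: expand (0,6) (f=8, h=5) → closed; open now [(0,2) g=1 f=10, (0,7) g=4 f=10, (1,3) g=1 f=8, (1,4) g=2 f=8, (1,5) g=3 f=8, (1,6) g=4 f=8]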